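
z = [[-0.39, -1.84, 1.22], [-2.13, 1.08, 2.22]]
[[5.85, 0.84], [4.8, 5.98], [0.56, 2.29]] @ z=[[-4.07,-9.86,9.00], [-14.61,-2.37,19.13], [-5.10,1.44,5.77]]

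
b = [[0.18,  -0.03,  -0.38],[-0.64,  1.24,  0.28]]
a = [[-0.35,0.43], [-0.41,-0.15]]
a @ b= [[-0.34, 0.54, 0.25],[0.02, -0.17, 0.11]]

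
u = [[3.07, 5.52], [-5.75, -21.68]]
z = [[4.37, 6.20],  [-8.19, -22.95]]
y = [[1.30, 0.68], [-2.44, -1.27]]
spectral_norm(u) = 23.25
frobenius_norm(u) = 23.30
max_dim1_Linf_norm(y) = 2.44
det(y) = 0.01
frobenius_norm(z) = 25.52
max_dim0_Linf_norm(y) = 2.44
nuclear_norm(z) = 27.39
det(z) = -49.51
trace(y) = 0.03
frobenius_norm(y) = 3.12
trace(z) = -18.58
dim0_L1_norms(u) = [8.82, 27.2]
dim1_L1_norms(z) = [10.57, 31.14]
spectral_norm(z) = 25.45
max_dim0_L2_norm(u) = 22.37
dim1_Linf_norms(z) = [6.2, 22.95]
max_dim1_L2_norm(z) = 24.37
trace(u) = -18.61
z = u + y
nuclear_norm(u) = 24.75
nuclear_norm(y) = 3.12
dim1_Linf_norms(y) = [1.3, 2.44]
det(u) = -34.82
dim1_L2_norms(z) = [7.59, 24.37]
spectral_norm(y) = 3.12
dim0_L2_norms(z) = [9.28, 23.77]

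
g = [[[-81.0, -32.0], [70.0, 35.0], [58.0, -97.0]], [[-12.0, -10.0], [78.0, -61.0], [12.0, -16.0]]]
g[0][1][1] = 35.0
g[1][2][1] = -16.0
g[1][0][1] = -10.0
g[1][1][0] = 78.0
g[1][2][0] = 12.0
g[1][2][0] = 12.0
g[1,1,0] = 78.0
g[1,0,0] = -12.0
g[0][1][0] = 70.0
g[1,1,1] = -61.0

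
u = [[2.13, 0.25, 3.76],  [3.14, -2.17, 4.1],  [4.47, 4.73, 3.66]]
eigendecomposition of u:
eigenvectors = [[-0.46,  -0.77,  -0.34], [-0.42,  0.12,  -0.71], [-0.78,  0.63,  0.62]]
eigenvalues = [8.82, -0.96, -4.24]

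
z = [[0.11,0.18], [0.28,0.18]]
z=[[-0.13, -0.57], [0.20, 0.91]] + [[0.24,  0.75], [0.08,  -0.73]]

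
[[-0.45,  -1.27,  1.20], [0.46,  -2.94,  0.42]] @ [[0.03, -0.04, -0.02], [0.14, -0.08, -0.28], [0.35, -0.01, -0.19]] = [[0.23,0.11,0.14], [-0.25,0.21,0.73]]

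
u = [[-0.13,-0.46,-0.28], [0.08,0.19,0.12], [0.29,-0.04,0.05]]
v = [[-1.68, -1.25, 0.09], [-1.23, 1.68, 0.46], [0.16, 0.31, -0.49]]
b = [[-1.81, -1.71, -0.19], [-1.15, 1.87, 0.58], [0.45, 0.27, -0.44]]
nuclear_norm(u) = 0.90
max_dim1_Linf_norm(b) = 1.87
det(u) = 0.00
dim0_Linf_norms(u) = [0.29, 0.46, 0.28]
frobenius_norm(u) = 0.67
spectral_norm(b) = 2.67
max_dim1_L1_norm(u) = 0.87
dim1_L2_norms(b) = [2.5, 2.27, 0.68]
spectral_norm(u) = 0.61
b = v + u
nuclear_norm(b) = 5.23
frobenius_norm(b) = 3.44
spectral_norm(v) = 2.13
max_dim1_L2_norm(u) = 0.55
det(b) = 2.41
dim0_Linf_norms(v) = [1.68, 1.68, 0.49]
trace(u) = 0.11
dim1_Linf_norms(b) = [1.81, 1.87, 0.45]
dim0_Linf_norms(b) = [1.81, 1.87, 0.58]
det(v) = 2.23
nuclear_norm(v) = 4.75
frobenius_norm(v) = 3.05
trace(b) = -0.38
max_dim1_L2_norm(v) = 2.13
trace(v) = -0.49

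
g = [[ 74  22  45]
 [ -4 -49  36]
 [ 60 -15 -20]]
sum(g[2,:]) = 25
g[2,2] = -20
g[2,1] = -15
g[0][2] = 45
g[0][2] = 45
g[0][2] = 45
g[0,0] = 74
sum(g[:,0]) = 130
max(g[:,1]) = 22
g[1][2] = 36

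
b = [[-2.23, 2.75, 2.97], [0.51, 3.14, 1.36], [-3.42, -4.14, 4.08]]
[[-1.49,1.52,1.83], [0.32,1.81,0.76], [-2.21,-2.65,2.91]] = b @ [[0.67, -0.01, 0.01], [-0.01, 0.60, -0.05], [0.01, -0.05, 0.67]]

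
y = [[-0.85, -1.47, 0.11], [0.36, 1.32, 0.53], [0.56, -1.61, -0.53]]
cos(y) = [[0.91, 0.49, 0.46], [-0.25, 0.77, -0.25], [0.65, 1.11, 1.28]]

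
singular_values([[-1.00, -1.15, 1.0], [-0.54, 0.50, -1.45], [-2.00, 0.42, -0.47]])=[2.38, 2.1, 0.53]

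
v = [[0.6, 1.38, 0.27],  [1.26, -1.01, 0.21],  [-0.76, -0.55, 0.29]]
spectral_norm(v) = 1.80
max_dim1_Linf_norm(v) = 1.38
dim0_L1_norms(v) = [2.62, 2.94, 0.77]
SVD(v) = [[0.75, -0.42, -0.5], [-0.59, -0.77, -0.23], [-0.29, 0.47, -0.83]] @ diag([1.7966697937126408, 1.594469846125168, 0.42771902244132154]) @ [[-0.04, 1.0, -0.00], [-1.0, -0.04, -0.09], [0.09, 0.00, -1.0]]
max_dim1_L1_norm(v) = 2.48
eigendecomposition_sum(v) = [[-0.43+0.00j, (0.78+0j), -0.02+0.00j], [0.72-0.00j, -1.32-0.00j, 0.04-0.00j], [0.04-0.00j, -0.06-0.00j, -0j]] + [[(0.51-0.78j),  0.30-0.43j,  (0.15-0.63j)], [(0.27-0.37j),  (0.16-0.21j),  0.08-0.31j], [-0.40+1.67j,  (-0.24+0.94j),  (0.14+1.18j)]] + [[(0.51+0.78j),(0.3+0.43j),(0.15+0.63j)], [(0.27+0.37j),(0.16+0.21j),(0.08+0.31j)], [(-0.4-1.67j),(-0.24-0.94j),0.14-1.18j]]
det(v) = -1.23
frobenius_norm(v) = 2.44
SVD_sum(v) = [[-0.05, 1.35, -0.00], [0.04, -1.06, 0.0], [0.02, -0.52, 0.0]] + [[0.67, 0.03, 0.06], [1.23, 0.05, 0.11], [-0.75, -0.03, -0.07]] + [[-0.02, -0.0, 0.21],  [-0.01, -0.0, 0.1],  [-0.03, -0.00, 0.35]]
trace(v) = -0.12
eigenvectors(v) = [[(-0.51+0j), 0.44+0.16j, 0.44-0.16j], [0.86+0.00j, 0.21+0.09j, (0.21-0.09j)], [(0.04+0j), -0.86+0.00j, -0.86-0.00j]]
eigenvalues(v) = [(-1.75+0j), (0.81+0.2j), (0.81-0.2j)]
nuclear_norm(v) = 3.82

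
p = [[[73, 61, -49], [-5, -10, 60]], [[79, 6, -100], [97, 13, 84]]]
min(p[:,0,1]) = 6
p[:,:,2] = [[-49, 60], [-100, 84]]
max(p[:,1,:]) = 97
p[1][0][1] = 6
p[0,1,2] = 60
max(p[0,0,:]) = 73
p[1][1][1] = 13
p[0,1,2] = 60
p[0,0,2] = -49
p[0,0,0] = 73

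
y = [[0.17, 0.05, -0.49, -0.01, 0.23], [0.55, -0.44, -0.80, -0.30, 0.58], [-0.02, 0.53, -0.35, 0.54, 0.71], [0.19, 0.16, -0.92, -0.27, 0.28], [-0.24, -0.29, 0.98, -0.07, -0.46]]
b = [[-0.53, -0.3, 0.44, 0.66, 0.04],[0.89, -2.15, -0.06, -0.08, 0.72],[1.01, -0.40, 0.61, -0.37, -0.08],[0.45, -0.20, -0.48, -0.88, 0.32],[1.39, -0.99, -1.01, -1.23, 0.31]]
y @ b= [[-0.23, -0.19, -0.45, 0.02, 0.15], [-0.82, 0.59, -0.66, 0.24, -0.15], [1.36, -1.80, -1.23, -1.27, 0.80], [-0.62, -0.26, -0.64, 0.35, 0.20], [0.19, 0.77, 1.01, 0.13, -0.46]]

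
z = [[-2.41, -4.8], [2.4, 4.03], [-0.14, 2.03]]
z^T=[[-2.41, 2.4, -0.14], [-4.80, 4.03, 2.03]]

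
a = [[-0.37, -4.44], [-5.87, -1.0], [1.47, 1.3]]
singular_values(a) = [6.44, 4.21]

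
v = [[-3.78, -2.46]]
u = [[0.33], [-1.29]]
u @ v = [[-1.25, -0.81], [4.88, 3.17]]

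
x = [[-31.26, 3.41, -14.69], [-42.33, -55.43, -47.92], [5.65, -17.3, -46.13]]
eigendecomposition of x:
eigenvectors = [[(-0.01-0.52j), -0.01+0.52j, (0.06+0j)],[(0.71+0j), (0.71-0j), 0.90+0.00j],[(-0.43+0.21j), (-0.43-0.21j), 0.43+0.00j]]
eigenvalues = [(-25.7+16.87j), (-25.7-16.87j), (-81.42+0j)]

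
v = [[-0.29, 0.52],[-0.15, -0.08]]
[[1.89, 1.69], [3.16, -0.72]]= v@ [[-17.74, 2.36], [-6.25, 4.56]]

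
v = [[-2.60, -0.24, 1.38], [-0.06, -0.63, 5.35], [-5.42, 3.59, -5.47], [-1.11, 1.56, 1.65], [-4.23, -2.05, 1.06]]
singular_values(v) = [9.44, 6.36, 3.15]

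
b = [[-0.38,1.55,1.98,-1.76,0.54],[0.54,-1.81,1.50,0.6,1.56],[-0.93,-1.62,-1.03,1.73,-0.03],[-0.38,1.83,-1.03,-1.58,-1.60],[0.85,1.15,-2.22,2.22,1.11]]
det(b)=10.853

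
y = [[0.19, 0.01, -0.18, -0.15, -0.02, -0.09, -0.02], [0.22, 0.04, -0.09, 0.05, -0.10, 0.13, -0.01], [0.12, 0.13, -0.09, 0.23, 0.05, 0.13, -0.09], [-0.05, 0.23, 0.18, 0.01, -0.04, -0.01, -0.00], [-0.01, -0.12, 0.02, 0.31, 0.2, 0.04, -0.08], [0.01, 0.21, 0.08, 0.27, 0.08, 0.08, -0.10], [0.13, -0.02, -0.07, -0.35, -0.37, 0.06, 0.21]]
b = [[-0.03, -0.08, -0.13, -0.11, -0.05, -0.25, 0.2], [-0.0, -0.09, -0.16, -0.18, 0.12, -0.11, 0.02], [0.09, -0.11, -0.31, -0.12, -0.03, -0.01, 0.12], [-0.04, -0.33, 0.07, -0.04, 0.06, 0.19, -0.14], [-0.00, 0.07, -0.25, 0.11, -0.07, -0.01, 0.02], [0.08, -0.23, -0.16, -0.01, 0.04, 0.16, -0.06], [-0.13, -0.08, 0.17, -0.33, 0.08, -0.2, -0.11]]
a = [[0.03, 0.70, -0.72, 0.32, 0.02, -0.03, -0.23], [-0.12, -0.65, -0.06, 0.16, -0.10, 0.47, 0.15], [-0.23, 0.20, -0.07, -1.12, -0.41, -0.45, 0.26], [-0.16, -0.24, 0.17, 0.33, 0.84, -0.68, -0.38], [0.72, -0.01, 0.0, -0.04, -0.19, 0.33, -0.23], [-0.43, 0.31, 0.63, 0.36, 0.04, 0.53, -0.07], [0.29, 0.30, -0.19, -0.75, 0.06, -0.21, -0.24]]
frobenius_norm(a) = 2.81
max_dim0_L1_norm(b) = 1.25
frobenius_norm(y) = 1.02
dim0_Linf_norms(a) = [0.72, 0.7, 0.72, 1.12, 0.84, 0.68, 0.38]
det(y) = -0.00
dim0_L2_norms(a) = [0.94, 1.09, 0.99, 1.48, 0.96, 1.15, 0.63]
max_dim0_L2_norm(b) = 0.51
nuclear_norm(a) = 6.47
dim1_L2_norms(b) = [0.38, 0.3, 0.38, 0.42, 0.29, 0.34, 0.47]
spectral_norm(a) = 1.71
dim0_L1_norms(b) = [0.37, 0.99, 1.25, 0.9, 0.45, 0.93, 0.67]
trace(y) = 0.64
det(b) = -0.00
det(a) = 0.06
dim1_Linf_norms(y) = [0.19, 0.22, 0.23, 0.23, 0.31, 0.27, 0.37]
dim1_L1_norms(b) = [0.85, 0.68, 0.79, 0.87, 0.53, 0.74, 1.1]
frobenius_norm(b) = 0.99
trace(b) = -0.49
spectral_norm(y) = 0.78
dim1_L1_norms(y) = [0.66, 0.64, 0.84, 0.52, 0.78, 0.83, 1.21]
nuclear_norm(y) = 1.98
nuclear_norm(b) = 2.09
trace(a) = -0.26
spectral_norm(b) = 0.57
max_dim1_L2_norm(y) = 0.57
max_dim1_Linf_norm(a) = 1.12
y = b @ a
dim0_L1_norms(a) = [1.98, 2.41, 1.84, 3.08, 1.66, 2.7, 1.56]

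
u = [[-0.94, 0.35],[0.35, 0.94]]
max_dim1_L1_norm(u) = 1.29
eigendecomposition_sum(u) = [[-0.97, 0.18], [0.18, -0.03]] + [[0.03, 0.18], [0.17, 0.97]]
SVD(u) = [[-0.94, 0.35], [0.35, 0.94]] @ diag([1.003045362882457, 1.003045362882457]) @ [[1.00, 0.00], [0.0, 1.0]]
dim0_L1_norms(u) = [1.29, 1.29]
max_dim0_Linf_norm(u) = 0.94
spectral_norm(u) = 1.00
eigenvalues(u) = [-1.0, 1.0]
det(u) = -1.01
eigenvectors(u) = [[-0.98, -0.18], [0.18, -0.98]]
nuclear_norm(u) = 2.01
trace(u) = 0.00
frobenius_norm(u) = 1.42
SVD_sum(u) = [[-0.94, 0.0], [0.35, 0.00]] + [[0.0,0.35],[0.0,0.94]]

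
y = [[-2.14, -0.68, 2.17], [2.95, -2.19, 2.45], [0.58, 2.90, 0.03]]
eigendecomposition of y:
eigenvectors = [[0.63+0.00j,(0.63-0j),0.28+0.00j], [(0.06-0.61j),0.06+0.61j,(0.58+0j)], [(-0.34+0.34j),(-0.34-0.34j),0.77+0.00j]]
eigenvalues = [(-3.37+1.81j), (-3.37-1.81j), (2.44+0j)]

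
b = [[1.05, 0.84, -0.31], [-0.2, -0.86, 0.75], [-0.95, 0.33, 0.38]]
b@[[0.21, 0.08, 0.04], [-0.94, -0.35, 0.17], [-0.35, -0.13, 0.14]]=[[-0.46,-0.17,0.14], [0.50,0.19,-0.05], [-0.64,-0.24,0.07]]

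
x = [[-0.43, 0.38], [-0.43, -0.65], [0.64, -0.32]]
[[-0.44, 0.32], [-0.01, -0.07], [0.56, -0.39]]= x @ [[0.66, -0.42], [-0.42, 0.38]]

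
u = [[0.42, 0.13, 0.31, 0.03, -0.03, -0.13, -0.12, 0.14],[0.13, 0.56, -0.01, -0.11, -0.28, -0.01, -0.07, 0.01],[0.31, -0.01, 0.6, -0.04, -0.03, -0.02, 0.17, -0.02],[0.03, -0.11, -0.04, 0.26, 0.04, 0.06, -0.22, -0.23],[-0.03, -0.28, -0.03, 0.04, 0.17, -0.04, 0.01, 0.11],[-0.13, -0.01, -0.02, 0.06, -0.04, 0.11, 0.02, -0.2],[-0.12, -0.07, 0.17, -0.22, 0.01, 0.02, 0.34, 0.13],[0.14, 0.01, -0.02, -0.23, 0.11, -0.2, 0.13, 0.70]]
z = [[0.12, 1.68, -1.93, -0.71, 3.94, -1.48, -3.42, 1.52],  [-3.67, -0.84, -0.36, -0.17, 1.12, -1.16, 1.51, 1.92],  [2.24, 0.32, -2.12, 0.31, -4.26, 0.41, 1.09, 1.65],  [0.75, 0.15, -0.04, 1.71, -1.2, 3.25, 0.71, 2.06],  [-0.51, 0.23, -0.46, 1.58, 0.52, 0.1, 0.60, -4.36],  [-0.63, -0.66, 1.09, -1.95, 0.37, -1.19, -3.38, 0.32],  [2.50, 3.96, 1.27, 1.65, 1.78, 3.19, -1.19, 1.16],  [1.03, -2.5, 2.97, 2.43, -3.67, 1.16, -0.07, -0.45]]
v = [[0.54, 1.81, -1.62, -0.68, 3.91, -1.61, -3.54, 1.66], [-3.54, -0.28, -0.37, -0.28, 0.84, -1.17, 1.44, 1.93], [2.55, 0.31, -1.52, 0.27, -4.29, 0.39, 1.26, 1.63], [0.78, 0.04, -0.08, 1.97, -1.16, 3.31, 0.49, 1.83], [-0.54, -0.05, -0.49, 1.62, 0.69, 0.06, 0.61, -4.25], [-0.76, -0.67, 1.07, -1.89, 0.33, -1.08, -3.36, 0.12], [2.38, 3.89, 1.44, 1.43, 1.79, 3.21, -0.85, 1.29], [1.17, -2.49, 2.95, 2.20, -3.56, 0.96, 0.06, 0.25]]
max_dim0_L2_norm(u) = 0.79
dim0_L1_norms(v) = [12.26, 9.54, 9.54, 10.34, 16.57, 11.79, 11.61, 12.96]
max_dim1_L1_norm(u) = 1.54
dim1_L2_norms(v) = [6.31, 4.55, 5.64, 4.52, 4.7, 4.28, 6.39, 5.9]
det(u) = -0.00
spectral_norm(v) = 9.26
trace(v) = -0.28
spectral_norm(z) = 9.30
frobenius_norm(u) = 1.58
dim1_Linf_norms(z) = [3.94, 3.67, 4.26, 3.25, 4.36, 3.38, 3.96, 3.67]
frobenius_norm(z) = 15.33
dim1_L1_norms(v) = [15.37, 9.85, 12.22, 9.66, 8.31, 9.28, 16.28, 13.64]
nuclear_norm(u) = 3.17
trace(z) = -3.44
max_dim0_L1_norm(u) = 1.54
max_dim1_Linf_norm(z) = 4.36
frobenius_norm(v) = 15.12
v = z + u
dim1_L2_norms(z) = [6.23, 4.79, 5.65, 4.5, 4.76, 4.35, 6.51, 6.09]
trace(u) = 3.16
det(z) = 32779.40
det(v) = 37116.90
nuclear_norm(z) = 37.20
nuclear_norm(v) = 36.94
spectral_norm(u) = 1.01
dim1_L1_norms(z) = [14.8, 10.75, 12.4, 9.87, 8.36, 9.59, 16.7, 14.28]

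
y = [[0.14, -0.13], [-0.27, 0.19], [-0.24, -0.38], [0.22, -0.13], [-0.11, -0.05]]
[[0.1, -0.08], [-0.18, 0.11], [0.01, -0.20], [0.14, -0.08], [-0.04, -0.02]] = y @ [[0.46,-0.03], [-0.31,0.55]]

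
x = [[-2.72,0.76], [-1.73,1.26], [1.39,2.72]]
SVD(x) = [[-0.8, -0.10], [-0.54, -0.31], [0.26, -0.94]] @ diag([3.5213669890823986, 3.0800932661529523]) @ [[0.99, -0.16],[-0.16, -0.99]]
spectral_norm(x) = 3.52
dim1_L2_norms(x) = [2.82, 2.14, 3.05]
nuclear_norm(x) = 6.60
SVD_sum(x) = [[-2.77, 0.46], [-1.89, 0.31], [0.92, -0.15]] + [[0.05, 0.30], [0.16, 0.95], [0.47, 2.87]]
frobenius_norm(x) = 4.68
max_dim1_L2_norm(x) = 3.05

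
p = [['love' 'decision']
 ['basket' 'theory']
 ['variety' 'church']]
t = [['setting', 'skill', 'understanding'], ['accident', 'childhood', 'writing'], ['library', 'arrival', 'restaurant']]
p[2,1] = 'church'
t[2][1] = 'arrival'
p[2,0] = 'variety'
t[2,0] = 'library'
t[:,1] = ['skill', 'childhood', 'arrival']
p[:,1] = ['decision', 'theory', 'church']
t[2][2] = 'restaurant'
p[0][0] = 'love'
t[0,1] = 'skill'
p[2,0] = 'variety'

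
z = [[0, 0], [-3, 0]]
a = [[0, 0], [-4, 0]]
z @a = [[0, 0], [0, 0]]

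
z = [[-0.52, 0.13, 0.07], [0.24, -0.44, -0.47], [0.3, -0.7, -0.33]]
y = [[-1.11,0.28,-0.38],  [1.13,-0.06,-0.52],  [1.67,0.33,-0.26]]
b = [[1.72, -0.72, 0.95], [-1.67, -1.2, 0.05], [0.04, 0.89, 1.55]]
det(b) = -6.51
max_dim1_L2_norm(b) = 2.09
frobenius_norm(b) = 3.44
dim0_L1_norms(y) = [3.91, 0.67, 1.16]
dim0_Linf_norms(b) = [1.72, 1.2, 1.55]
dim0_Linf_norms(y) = [1.67, 0.33, 0.52]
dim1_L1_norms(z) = [0.72, 1.15, 1.33]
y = z @ b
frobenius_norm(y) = 2.44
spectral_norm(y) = 2.32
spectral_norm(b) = 2.61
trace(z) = -1.29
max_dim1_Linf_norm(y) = 1.67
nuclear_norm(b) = 5.77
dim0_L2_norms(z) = [0.65, 0.84, 0.58]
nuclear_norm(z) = 1.71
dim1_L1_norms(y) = [1.77, 1.71, 2.26]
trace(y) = -1.43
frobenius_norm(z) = 1.21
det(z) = 0.09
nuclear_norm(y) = 3.35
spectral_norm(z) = 1.12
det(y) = -0.55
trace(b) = 2.07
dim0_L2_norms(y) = [2.3, 0.44, 0.69]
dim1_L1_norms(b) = [3.39, 2.92, 2.48]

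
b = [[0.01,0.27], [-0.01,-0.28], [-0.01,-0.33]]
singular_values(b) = [0.51, 0.0]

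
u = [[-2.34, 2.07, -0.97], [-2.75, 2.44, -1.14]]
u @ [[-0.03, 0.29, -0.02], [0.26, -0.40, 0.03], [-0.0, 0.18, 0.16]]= [[0.61, -1.68, -0.05], [0.72, -1.98, -0.05]]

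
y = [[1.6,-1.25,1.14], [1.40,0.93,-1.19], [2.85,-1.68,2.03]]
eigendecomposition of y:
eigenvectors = [[(-0.15-0.21j), (-0.15+0.21j), 0.49+0.00j], [(-0.77+0j), (-0.77-0j), -0.11+0.00j], [(-0.56+0.15j), (-0.56-0.15j), 0.86+0.00j]]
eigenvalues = [(0.34+0.61j), (0.34-0.61j), (3.88+0j)]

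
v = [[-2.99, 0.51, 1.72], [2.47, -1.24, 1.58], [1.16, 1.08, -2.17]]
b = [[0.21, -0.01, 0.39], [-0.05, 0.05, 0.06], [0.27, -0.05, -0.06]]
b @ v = [[-0.2, 0.54, -0.5],[0.34, -0.02, -0.14],[-1.00, 0.13, 0.52]]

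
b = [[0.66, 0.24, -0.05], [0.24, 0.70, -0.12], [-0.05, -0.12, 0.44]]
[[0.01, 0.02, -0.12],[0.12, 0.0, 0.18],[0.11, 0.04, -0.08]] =b@[[-0.05, 0.03, -0.32], [0.25, 0.01, 0.34], [0.32, 0.09, -0.13]]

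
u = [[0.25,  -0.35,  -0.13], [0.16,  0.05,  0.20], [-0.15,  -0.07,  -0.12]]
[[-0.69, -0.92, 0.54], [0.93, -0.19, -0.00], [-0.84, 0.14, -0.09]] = u @ [[2.76, -1.64, 1.67], [3.35, 1.44, 0.16], [1.58, 0.02, -1.39]]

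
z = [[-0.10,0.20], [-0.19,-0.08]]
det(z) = 0.05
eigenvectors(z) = [[(0.72+0j), (0.72-0j)], [(0.04+0.7j), 0.04-0.70j]]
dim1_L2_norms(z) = [0.22, 0.21]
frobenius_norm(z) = 0.30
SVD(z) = [[-0.94, -0.33],[-0.33, 0.94]] @ diag([0.22594765583664422, 0.20358697606164636]) @ [[0.70,  -0.72], [-0.72,  -0.7]]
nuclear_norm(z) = 0.43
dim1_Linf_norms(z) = [0.2, 0.19]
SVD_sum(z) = [[-0.15, 0.15], [-0.05, 0.05]] + [[0.05, 0.05], [-0.14, -0.13]]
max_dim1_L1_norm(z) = 0.3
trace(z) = -0.18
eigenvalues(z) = [(-0.09+0.19j), (-0.09-0.19j)]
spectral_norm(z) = 0.23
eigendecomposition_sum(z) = [[-0.05+0.10j,  0.10+0.05j], [(-0.09-0.04j),  -0.04+0.10j]] + [[(-0.05-0.1j), (0.1-0.05j)], [(-0.09+0.04j), (-0.04-0.1j)]]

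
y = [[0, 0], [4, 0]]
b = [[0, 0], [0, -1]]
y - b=[[0, 0], [4, 1]]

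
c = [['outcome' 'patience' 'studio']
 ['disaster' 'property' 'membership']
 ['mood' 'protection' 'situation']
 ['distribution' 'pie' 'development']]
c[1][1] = 'property'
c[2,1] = 'protection'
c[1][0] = 'disaster'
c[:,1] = ['patience', 'property', 'protection', 'pie']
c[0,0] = 'outcome'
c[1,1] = 'property'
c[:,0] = ['outcome', 'disaster', 'mood', 'distribution']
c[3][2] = 'development'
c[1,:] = ['disaster', 'property', 'membership']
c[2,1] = 'protection'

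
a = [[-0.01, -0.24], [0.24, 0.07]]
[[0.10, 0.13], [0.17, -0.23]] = a @ [[0.84, -0.81], [-0.44, -0.49]]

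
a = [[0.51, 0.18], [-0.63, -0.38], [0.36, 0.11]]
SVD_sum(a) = [[0.49, 0.23],[-0.66, -0.32],[0.34, 0.16]] + [[0.02,-0.05],[0.03,-0.06],[0.02,-0.05]]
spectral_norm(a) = 0.98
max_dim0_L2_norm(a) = 0.89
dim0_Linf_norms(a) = [0.63, 0.38]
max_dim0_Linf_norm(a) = 0.63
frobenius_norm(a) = 0.99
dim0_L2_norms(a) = [0.89, 0.43]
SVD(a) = [[-0.55, -0.54],[0.75, -0.66],[-0.38, -0.52]] @ diag([0.9818296166888691, 0.1072874819938858]) @ [[-0.90, -0.43], [-0.43, 0.90]]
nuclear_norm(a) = 1.09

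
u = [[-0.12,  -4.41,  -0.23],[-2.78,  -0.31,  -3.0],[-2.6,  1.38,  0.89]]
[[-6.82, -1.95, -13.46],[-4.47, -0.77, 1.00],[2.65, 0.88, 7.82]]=u @[[0.17, -0.03, -1.22],[1.48, 0.43, 3.06],[1.18, 0.24, 0.48]]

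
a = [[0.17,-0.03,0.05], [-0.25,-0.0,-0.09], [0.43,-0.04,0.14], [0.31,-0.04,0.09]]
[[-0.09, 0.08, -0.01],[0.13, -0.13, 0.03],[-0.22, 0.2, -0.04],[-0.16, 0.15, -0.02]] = a @ [[-0.59, 0.83, 0.17], [-0.27, 0.69, 0.14], [0.14, -0.89, -0.78]]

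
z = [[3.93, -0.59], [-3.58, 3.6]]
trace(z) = 7.53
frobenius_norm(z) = 6.45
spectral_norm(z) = 6.14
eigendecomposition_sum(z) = [[2.91, -1.05], [-6.4, 2.32]] + [[1.02, 0.46], [2.82, 1.28]]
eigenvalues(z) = [5.23, 2.3]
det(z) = 12.04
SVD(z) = [[-0.59, 0.8], [0.8, 0.59]] @ diag([6.142475264187785, 1.9594380900761328]) @ [[-0.85,  0.53],  [0.53,  0.85]]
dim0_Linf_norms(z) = [3.93, 3.6]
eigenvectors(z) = [[0.41, 0.34], [-0.91, 0.94]]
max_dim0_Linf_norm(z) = 3.93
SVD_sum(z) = [[3.1, -1.93], [-4.20, 2.61]] + [[0.83, 1.34], [0.62, 0.99]]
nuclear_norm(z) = 8.10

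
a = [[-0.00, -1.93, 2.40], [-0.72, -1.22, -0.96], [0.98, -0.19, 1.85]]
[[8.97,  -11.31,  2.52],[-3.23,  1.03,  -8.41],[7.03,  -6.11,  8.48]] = a @[[0.69, 0.65, 3.34], [-0.43, 1.52, 2.51], [3.39, -3.49, 3.07]]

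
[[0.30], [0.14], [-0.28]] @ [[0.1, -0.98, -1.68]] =[[0.03, -0.29, -0.50], [0.01, -0.14, -0.24], [-0.03, 0.27, 0.47]]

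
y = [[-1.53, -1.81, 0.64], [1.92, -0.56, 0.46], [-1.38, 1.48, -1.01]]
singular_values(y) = [2.94, 2.59, 0.11]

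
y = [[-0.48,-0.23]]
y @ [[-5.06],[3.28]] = [[1.67]]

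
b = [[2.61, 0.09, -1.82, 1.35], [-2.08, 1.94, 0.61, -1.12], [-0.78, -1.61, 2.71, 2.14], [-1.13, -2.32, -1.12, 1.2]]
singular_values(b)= [4.45, 4.36, 2.49, 1.06]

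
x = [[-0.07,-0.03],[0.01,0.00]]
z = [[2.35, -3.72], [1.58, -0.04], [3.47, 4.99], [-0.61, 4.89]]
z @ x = [[-0.2,-0.07], [-0.11,-0.05], [-0.19,-0.1], [0.09,0.02]]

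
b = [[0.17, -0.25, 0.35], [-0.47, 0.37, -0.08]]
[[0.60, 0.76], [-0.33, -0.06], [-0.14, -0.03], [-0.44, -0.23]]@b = [[-0.26, 0.13, 0.15], [-0.03, 0.06, -0.11], [-0.01, 0.02, -0.05], [0.03, 0.02, -0.14]]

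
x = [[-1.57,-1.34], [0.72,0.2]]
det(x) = 0.65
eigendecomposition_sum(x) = [[(-0.79-0.5j), -0.67-1.08j], [(0.36+0.58j), (0.1+0.92j)]] + [[(-0.79+0.5j),(-0.67+1.08j)], [0.36-0.58j,(0.1-0.92j)]]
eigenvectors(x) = [[(0.81+0j), 0.81-0.00j],[-0.53-0.26j, (-0.53+0.26j)]]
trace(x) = -1.37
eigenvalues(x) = [(-0.69+0.43j), (-0.69-0.43j)]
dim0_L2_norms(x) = [1.73, 1.35]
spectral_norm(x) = 2.17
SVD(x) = [[-0.95, 0.32], [0.32, 0.95]] @ diag([2.174705521646713, 0.2992589081703378]) @ [[0.79,0.61], [0.61,-0.79]]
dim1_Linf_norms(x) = [1.57, 0.72]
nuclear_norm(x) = 2.47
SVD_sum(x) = [[-1.63, -1.26], [0.55, 0.42]] + [[0.06, -0.08], [0.17, -0.22]]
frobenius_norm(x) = 2.20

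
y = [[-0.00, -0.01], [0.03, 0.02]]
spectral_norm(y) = 0.04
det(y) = 0.00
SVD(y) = [[-0.16, 0.99], [0.99, 0.16]] @ diag([0.03650281539872884, 0.008218544151266945]) @ [[0.81, 0.58], [0.58, -0.81]]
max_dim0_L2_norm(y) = 0.03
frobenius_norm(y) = 0.04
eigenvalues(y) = [(0.01+0.01j), (0.01-0.01j)]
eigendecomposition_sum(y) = [[(-0+0.01j), (-0.01+0j)], [0.01-0.01j, 0.01+0.00j]] + [[-0.00-0.01j, (-0-0j)], [(0.01+0.01j), 0.01-0.00j]]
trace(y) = 0.02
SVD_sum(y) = [[-0.0, -0.00], [0.03, 0.02]] + [[0.00, -0.01], [0.0, -0.0]]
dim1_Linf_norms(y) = [0.01, 0.03]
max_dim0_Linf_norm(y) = 0.03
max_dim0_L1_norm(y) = 0.03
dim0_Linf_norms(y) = [0.03, 0.02]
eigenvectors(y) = [[0.29-0.41j, (0.29+0.41j)], [(-0.87+0j), -0.87-0.00j]]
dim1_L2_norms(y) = [0.01, 0.04]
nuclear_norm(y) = 0.04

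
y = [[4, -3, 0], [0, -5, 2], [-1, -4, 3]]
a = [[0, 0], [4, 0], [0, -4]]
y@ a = [[-12, 0], [-20, -8], [-16, -12]]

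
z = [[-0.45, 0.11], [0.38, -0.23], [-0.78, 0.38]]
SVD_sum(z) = [[-0.41, 0.19], [0.40, -0.18], [-0.79, 0.36]] + [[-0.04, -0.08], [-0.02, -0.05], [0.01, 0.02]]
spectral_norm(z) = 1.07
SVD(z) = [[-0.42,-0.85], [0.41,-0.49], [-0.81,0.20]] @ diag([1.0742670709888815, 0.1032000978147282]) @ [[0.91, -0.42],  [0.42, 0.91]]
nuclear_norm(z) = 1.18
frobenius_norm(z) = 1.08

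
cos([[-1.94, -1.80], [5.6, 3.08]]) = [[5.39, 1.71], [-5.32, 0.62]]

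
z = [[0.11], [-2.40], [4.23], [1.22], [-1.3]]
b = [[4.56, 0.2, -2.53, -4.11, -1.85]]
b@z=[[-13.29]]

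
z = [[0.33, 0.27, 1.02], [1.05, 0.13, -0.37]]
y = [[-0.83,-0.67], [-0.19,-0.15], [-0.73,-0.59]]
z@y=[[-1.07,-0.86], [-0.63,-0.50]]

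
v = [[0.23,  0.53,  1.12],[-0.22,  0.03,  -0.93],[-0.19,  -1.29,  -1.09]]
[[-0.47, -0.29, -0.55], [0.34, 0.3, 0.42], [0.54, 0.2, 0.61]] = v @ [[0.10,-0.17,-0.05],[-0.1,0.11,-0.09],[-0.39,-0.28,-0.44]]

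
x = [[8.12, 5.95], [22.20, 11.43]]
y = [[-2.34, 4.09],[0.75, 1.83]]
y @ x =[[71.8, 32.83],[46.72, 25.38]]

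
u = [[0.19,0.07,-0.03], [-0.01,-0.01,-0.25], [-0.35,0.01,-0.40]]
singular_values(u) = [0.58, 0.23, 0.05]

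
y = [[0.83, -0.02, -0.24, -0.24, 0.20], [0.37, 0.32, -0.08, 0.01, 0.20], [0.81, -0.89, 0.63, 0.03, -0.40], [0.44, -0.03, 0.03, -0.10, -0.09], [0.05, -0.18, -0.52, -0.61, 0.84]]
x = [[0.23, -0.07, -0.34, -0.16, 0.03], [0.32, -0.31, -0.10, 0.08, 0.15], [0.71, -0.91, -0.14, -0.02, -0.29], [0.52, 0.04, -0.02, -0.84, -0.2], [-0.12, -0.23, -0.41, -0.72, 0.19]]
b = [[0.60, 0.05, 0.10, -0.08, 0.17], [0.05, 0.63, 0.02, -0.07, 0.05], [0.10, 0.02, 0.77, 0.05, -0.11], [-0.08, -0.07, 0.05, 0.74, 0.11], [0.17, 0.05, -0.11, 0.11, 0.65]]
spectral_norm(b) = 0.84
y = x + b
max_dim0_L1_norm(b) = 1.09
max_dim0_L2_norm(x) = 1.12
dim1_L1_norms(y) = [1.53, 0.98, 2.76, 0.69, 2.2]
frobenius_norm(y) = 2.18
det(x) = -0.05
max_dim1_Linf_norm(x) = 0.91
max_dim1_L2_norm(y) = 1.42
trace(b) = 3.39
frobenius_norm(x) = 1.92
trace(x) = -0.87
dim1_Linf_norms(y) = [0.83, 0.37, 0.89, 0.44, 0.84]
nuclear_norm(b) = 3.39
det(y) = -0.02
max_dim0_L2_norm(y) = 1.3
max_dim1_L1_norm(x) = 2.07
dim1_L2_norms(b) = [0.64, 0.64, 0.79, 0.76, 0.69]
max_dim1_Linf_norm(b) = 0.77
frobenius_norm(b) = 1.58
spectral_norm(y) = 1.55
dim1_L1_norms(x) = [0.83, 0.96, 2.07, 1.62, 1.67]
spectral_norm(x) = 1.43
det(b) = 0.11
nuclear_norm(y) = 3.86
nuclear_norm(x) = 3.61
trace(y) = 2.52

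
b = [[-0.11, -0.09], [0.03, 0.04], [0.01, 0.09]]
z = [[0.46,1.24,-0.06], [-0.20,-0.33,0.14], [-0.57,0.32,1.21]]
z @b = [[-0.01, 0.00], [0.01, 0.02], [0.08, 0.17]]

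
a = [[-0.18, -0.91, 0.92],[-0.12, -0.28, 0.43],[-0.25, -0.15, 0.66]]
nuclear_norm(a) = 1.90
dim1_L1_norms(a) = [2.01, 0.83, 1.06]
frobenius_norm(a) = 1.58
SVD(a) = [[-0.84, 0.49, 0.24], [-0.34, -0.12, -0.93], [-0.42, -0.87, 0.27]] @ diag([1.5414301787983047, 0.35943343347681234, 0.0007815298447223413]) @ [[0.19, 0.6, -0.78],[0.4, -0.77, -0.49],[0.90, 0.22, 0.39]]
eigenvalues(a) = [0.38, 0.01, -0.18]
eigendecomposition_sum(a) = [[-0.22, 0.22, 0.39], [-0.13, 0.13, 0.23], [-0.27, 0.26, 0.47]] + [[0.01,  -0.04,  0.01], [0.0,  -0.01,  0.00], [0.0,  -0.02,  0.0]] + [[0.03, -1.09, 0.52], [0.01, -0.4, 0.19], [0.01, -0.39, 0.19]]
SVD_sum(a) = [[-0.25, -0.78, 1.01], [-0.10, -0.31, 0.41], [-0.13, -0.39, 0.51]] + [[0.07, -0.13, -0.09], [-0.02, 0.03, 0.02], [-0.12, 0.24, 0.15]] + [[0.00, 0.00, 0.0], [-0.0, -0.0, -0.0], [0.0, 0.0, 0.0]]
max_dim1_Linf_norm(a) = 0.92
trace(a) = 0.20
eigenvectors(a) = [[-0.60, -0.90, -0.89], [-0.36, -0.21, -0.33], [-0.72, -0.39, -0.32]]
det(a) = -0.00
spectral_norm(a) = 1.54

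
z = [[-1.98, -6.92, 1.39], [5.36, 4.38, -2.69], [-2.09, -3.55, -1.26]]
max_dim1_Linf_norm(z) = 6.92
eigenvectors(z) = [[(-0.74+0j), -0.74-0.00j, 0.21+0.00j], [0.36+0.49j, (0.36-0.49j), (0.21+0j)], [(-0.23-0.2j), -0.23+0.20j, 0.95+0.00j]]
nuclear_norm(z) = 15.90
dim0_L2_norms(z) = [6.08, 8.93, 3.28]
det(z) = -69.53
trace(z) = 1.14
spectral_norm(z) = 10.61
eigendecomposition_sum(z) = [[(-1.02+3.25j), (-3.35+1j), 0.96-0.94j],[2.65-0.91j, (2.29+1.74j), (-1.09-0.18j)],[-1.18+0.74j, -1.30-0.58j, (0.55-0.04j)]] + [[(-1.02-3.25j), -3.35-1.00j, 0.96+0.94j], [2.65+0.91j, 2.29-1.74j, (-1.09+0.18j)], [-1.18-0.74j, (-1.3+0.58j), 0.55+0.04j]] + [[0.06+0.00j, -0.21+0.00j, -0.52-0.00j], [0.06+0.00j, (-0.21+0j), -0.51-0.00j], [(0.27+0j), -0.94+0.00j, (-2.35-0j)]]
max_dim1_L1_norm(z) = 12.43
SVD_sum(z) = [[-3.70, -5.79, 1.49],[3.69, 5.76, -1.48],[-1.98, -3.09, 0.80]] + [[1.16,-0.99,-0.94], [1.61,-1.36,-1.31], [0.82,-0.69,-0.66]] + [[0.56, -0.14, 0.84], [0.07, -0.02, 0.1], [-0.93, 0.24, -1.39]]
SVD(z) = [[-0.66, -0.54, -0.52],[0.66, -0.75, -0.06],[-0.35, -0.38, 0.85]] @ diag([10.609933624087187, 3.310166172450562, 1.9797243250584207]) @ [[0.53, 0.82, -0.21], [-0.65, 0.55, 0.53], [-0.55, 0.14, -0.82]]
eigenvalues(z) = [(1.82+4.95j), (1.82-4.95j), (-2.5+0j)]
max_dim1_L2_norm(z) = 7.43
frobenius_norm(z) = 11.29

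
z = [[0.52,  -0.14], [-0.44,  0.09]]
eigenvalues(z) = [0.63, -0.02]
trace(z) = 0.61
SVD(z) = [[-0.77, 0.64],[0.64, 0.77]] @ diag([0.7008952281108407, 0.021115852136547153]) @ [[-0.97, 0.24], [-0.24, -0.97]]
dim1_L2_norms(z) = [0.54, 0.45]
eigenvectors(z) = [[0.78, 0.25], [-0.63, 0.97]]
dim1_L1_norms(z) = [0.66, 0.53]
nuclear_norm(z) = 0.72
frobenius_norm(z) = 0.70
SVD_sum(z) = [[0.52, -0.13], [-0.44, 0.11]] + [[-0.0, -0.01], [-0.0, -0.02]]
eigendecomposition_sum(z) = [[0.52, -0.14], [-0.42, 0.11]] + [[-0.0, -0.0], [-0.02, -0.02]]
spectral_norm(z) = 0.70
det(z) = -0.01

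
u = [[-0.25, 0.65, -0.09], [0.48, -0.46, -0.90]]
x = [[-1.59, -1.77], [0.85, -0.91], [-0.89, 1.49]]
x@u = [[-0.45, -0.22, 1.74], [-0.65, 0.97, 0.74], [0.94, -1.26, -1.26]]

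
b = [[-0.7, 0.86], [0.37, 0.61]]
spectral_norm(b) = 1.15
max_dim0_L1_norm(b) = 1.47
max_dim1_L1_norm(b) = 1.56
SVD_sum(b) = [[-0.52,0.96], [-0.17,0.31]] + [[-0.18, -0.10], [0.54, 0.30]]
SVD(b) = [[0.95,0.31],  [0.31,-0.95]] @ diag([1.147569297432967, 0.6493725491497209]) @ [[-0.48, 0.88], [-0.88, -0.48]]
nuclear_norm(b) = 1.80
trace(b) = -0.09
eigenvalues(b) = [-0.91, 0.82]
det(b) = -0.75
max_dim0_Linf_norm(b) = 0.86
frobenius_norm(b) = 1.32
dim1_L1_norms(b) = [1.56, 0.98]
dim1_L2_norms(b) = [1.11, 0.71]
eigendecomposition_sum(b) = [[-0.80, 0.45],[0.19, -0.11]] + [[0.1, 0.41], [0.18, 0.72]]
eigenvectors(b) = [[-0.97,  -0.49],[0.24,  -0.87]]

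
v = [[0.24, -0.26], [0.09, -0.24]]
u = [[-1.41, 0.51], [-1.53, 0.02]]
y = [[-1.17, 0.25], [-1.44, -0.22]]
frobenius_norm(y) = 1.89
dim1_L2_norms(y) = [1.2, 1.46]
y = u + v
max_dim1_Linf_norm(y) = 1.44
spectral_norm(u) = 2.11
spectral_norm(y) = 1.86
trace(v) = 0.00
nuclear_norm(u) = 2.47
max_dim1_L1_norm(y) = 1.66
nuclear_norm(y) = 2.19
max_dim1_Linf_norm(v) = 0.26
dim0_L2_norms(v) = [0.26, 0.35]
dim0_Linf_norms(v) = [0.24, 0.26]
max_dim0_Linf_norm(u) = 1.53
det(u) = 0.75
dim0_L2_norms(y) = [1.86, 0.33]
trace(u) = -1.39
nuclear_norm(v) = 0.51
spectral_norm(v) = 0.43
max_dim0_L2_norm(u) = 2.08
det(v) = -0.03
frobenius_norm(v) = 0.44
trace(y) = -1.39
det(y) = 0.62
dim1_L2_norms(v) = [0.35, 0.26]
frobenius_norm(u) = 2.14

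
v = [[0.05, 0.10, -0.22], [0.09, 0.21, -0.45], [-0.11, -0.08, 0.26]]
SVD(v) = [[-0.39, -0.12, 0.91],[-0.80, -0.45, -0.4],[0.46, -0.89, 0.08]] @ diag([0.6307450006813824, 0.062125641267320904, 0.001071826742937478]) @ [[-0.22, -0.39, 0.89], [0.82, -0.57, -0.04], [0.52, 0.73, 0.44]]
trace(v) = 0.52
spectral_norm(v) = 0.63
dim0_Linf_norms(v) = [0.11, 0.21, 0.45]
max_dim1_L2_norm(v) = 0.5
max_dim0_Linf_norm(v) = 0.45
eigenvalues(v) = [(0.5+0j), (0.01+0j), (0.01-0j)]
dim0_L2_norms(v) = [0.15, 0.25, 0.56]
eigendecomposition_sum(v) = [[0.07-0.00j,  0.09+0.00j,  -0.23+0.00j], [(0.15-0j),  0.18+0.00j,  (-0.46+0j)], [-0.08+0.00j,  -0.10+0.00j,  (0.25-0j)]] + [[(-0.01+0.05j), (0.01-0.03j), 0.00-0.00j], [-0.03+0.09j, 0.02-0.05j, 0.01-0.00j], [-0.01+0.05j, (0.01-0.03j), 0.00-0.00j]] + [[-0.01-0.05j, (0.01+0.03j), 0j], [(-0.03-0.09j), (0.02+0.05j), 0.01+0.00j], [-0.01-0.05j, 0.01+0.03j, 0j]]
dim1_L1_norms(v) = [0.37, 0.75, 0.45]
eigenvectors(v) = [[0.39+0.00j, 0.43-0.04j, 0.43+0.04j], [(0.8+0j), (0.79+0j), (0.79-0j)], [-0.44+0.00j, (0.44-0.01j), 0.44+0.01j]]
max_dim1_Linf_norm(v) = 0.45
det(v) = 0.00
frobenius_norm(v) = 0.63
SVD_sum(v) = [[0.06, 0.1, -0.22], [0.11, 0.19, -0.45], [-0.06, -0.11, 0.26]] + [[-0.01, 0.00, 0.0], [-0.02, 0.02, 0.0], [-0.05, 0.03, 0.0]] + [[0.0, 0.00, 0.0], [-0.00, -0.00, -0.00], [0.00, 0.00, 0.0]]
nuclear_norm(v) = 0.69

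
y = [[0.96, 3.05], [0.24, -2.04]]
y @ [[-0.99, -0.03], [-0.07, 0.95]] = [[-1.16, 2.87], [-0.09, -1.95]]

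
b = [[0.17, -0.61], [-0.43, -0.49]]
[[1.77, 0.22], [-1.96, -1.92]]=b @ [[5.98, 3.7], [-1.24, 0.67]]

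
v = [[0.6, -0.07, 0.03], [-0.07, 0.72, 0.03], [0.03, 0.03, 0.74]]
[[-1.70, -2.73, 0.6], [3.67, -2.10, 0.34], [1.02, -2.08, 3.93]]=v@ [[-2.34, -4.8, 0.77], [4.82, -3.28, 0.33], [1.28, -2.49, 5.26]]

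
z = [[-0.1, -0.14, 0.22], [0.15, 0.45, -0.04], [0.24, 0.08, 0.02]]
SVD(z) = [[-0.39, -0.74, -0.55], [0.86, -0.09, -0.50], [0.32, -0.67, 0.67]] @ diag([0.5411874400755838, 0.19939378246661568, 0.19067845766654506]) @ [[0.45, 0.87, -0.21],[-0.5, 0.05, -0.86],[0.73, -0.5, -0.46]]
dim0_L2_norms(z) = [0.3, 0.48, 0.22]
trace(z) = 0.37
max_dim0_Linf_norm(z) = 0.45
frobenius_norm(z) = 0.61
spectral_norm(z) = 0.54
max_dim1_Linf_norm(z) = 0.45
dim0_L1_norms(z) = [0.49, 0.67, 0.28]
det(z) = -0.02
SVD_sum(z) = [[-0.10, -0.18, 0.05], [0.21, 0.40, -0.10], [0.08, 0.15, -0.04]] + [[0.07, -0.01, 0.13], [0.01, -0.00, 0.01], [0.07, -0.01, 0.12]] + [[-0.08, 0.05, 0.05], [-0.07, 0.05, 0.04], [0.09, -0.06, -0.06]]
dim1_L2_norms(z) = [0.28, 0.48, 0.25]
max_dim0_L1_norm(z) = 0.67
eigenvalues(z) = [-0.24, 0.2, 0.41]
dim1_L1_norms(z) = [0.46, 0.64, 0.34]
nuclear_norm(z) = 0.93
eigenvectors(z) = [[0.76, -0.64, 0.25], [-0.2, 0.28, -0.97], [-0.62, -0.71, -0.05]]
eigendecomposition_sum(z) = [[-0.16, -0.05, 0.12],[0.04, 0.01, -0.03],[0.13, 0.04, -0.1]] + [[0.09, 0.02, 0.11], [-0.04, -0.01, -0.05], [0.10, 0.02, 0.12]] + [[-0.04, -0.11, -0.01], [0.15, 0.45, 0.04], [0.01, 0.02, 0.00]]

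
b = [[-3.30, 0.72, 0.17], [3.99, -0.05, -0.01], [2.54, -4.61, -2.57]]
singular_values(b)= [6.85, 3.83, 0.15]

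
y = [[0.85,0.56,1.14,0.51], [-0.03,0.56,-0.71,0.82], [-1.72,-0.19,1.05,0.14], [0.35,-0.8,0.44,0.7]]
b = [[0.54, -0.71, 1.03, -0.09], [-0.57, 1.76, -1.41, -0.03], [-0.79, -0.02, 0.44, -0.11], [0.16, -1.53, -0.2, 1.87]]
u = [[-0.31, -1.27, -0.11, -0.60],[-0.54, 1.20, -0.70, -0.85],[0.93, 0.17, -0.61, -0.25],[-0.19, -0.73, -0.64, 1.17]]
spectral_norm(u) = 2.09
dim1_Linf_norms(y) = [1.14, 0.82, 1.72, 0.8]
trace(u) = 1.45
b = y + u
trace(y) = 3.16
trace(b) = 4.61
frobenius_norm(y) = 3.11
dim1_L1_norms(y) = [3.06, 2.12, 3.1, 2.29]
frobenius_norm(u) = 2.95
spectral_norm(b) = 3.04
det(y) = 4.22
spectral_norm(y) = 2.08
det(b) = 1.33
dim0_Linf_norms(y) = [1.72, 0.8, 1.14, 0.82]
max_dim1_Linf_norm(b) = 1.87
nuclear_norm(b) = 6.16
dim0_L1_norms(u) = [1.97, 3.37, 2.06, 2.87]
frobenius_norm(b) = 3.74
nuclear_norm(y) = 5.97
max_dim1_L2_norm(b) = 2.43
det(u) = 3.51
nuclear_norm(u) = 5.67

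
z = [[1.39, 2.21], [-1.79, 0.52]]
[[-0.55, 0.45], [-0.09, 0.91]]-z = [[-1.94, -1.76], [1.70, 0.39]]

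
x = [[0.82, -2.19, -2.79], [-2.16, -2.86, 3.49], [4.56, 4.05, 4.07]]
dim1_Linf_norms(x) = [2.79, 3.49, 4.56]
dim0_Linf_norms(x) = [4.56, 4.05, 4.07]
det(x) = -87.22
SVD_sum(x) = [[-1.36,-1.53,-1.31],[-0.63,-0.71,-0.61],[4.07,4.60,3.93]] + [[0.84, 0.66, -1.64],[-2.06, -1.62, 4.04],[-0.04, -0.03, 0.08]] + [[1.34, -1.32, 0.15],[0.53, -0.52, 0.06],[0.53, -0.52, 0.06]]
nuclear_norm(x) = 15.13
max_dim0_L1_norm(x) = 10.35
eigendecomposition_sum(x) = [[-0.30+0.00j, -0.54+0.00j, 0.12-0.00j], [-2.28+0.00j, -4.17+0.00j, (0.91-0j)], [1.18-0.00j, 2.15-0.00j, (-0.47+0j)]] + [[(0.56+2.7j), (-0.82+0.81j), -1.45+2.25j], [(0.06-1.83j), 0.66-0.39j, 1.29-1.22j], [1.69-1.62j, (0.95+0.23j), 2.27+0.03j]] + [[0.56-2.70j, -0.82-0.81j, (-1.45-2.25j)], [0.06+1.83j, 0.66+0.39j, 1.29+1.22j], [1.69+1.62j, (0.95-0.23j), 2.27-0.03j]]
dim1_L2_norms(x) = [3.64, 5.0, 7.33]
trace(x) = 2.03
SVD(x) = [[0.31, -0.38, 0.87], [0.15, 0.93, 0.35], [-0.94, 0.02, 0.34]] @ diag([7.769575248953738, 5.196763031481363, 2.160151486695808]) @ [[-0.56, -0.63, -0.54], [-0.43, -0.34, 0.84], [0.71, -0.7, 0.08]]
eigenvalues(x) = [(-4.94+0j), (3.49+2.35j), (3.49-2.35j)]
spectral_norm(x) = 7.77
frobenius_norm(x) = 9.59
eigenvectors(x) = [[(-0.12+0j), 0.68+0.00j, 0.68-0.00j],[(-0.88+0j), -0.44-0.11j, (-0.44+0.11j)],[(0.46+0j), -0.31-0.49j, (-0.31+0.49j)]]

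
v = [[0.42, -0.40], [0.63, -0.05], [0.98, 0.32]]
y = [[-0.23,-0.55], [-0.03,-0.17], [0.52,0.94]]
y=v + [[-0.65, -0.15], [-0.66, -0.12], [-0.46, 0.62]]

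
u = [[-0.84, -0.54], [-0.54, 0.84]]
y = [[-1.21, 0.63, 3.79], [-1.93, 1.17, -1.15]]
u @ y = [[2.06, -1.16, -2.56], [-0.97, 0.64, -3.01]]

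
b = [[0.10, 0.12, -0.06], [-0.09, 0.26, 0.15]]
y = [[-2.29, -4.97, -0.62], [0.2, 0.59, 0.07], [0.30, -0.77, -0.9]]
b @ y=[[-0.22, -0.38, 0.0],[0.3, 0.49, -0.06]]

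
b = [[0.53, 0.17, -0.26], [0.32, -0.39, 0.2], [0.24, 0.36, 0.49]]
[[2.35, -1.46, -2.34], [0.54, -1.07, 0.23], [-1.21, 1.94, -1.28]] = b @ [[2.98, -2.09, -3.11], [-0.70, 2.61, -2.69], [-3.42, 3.06, 0.89]]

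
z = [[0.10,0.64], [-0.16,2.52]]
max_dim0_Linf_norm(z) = 2.52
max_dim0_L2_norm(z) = 2.6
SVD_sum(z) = [[-0.03, 0.63], [-0.13, 2.52]] + [[0.13, 0.01], [-0.03, -0.0]]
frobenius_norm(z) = 2.61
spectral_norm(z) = 2.60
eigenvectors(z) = [[-1.00, -0.26], [-0.07, -0.97]]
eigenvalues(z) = [0.14, 2.48]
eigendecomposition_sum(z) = [[0.15, -0.04],[0.01, -0.00]] + [[-0.05,0.68],[-0.17,2.52]]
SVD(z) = [[0.24, 0.97],  [0.97, -0.24]] @ diag([2.603280047048405, 0.13613594910844037]) @ [[-0.05, 1.0], [1.0, 0.05]]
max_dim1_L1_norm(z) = 2.68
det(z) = 0.35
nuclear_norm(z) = 2.74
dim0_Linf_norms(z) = [0.16, 2.52]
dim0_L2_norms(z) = [0.19, 2.6]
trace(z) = 2.62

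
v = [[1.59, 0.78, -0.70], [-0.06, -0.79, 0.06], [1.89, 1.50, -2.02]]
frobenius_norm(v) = 3.76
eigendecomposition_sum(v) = [[1.34,0.31,-0.29], [-0.02,-0.0,0.00], [0.79,0.18,-0.17]] + [[0.25, 0.48, -0.41], [-0.06, -0.11, 0.1], [1.09, 2.12, -1.80]] + [[0.00, -0.01, -0.00],[0.01, -0.67, -0.04],[0.02, -0.8, -0.05]]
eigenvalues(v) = [1.17, -1.67, -0.72]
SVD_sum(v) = [[1.21, 0.89, -1.05], [-0.3, -0.22, 0.26], [2.07, 1.52, -1.79]] + [[0.21, -0.26, 0.02],[0.36, -0.46, 0.03],[-0.07, 0.09, -0.01]] + [[0.17, 0.16, 0.33], [-0.12, -0.11, -0.23], [-0.12, -0.11, -0.23]]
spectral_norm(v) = 3.66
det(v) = 1.41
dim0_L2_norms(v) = [2.47, 1.87, 2.14]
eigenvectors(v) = [[0.86, 0.22, 0.01],  [-0.01, -0.05, 0.64],  [0.51, 0.97, 0.76]]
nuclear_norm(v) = 4.90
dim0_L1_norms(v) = [3.54, 3.07, 2.78]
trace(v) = -1.22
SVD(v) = [[-0.50, -0.49, -0.71], [0.13, -0.86, 0.5], [-0.86, 0.16, 0.49]] @ diag([3.6574030146889025, 0.6839737849969253, 0.5620347405467996]) @ [[-0.66, -0.49, 0.57], [-0.62, 0.78, -0.05], [-0.42, -0.39, -0.82]]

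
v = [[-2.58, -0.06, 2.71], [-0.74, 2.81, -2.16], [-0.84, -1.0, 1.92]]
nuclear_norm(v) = 7.88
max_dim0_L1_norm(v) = 6.79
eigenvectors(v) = [[-0.91, 0.58, 0.17], [-0.28, 0.59, -0.91], [-0.29, 0.57, 0.39]]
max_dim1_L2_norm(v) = 3.74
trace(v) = 2.15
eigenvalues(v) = [-1.75, 0.02, 3.88]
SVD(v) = [[-0.66,  -0.65,  -0.37],[0.58,  -0.76,  0.31],[-0.48,  -0.02,  0.88]] @ diag([4.804371435117048, 3.0697437163757613, 0.009414308412595702]) @ [[0.35,0.45,-0.82], [0.74,-0.67,-0.05], [0.58,0.59,0.56]]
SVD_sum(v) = [[-1.1, -1.41, 2.6],[0.97, 1.24, -2.29],[-0.81, -1.04, 1.91]] + [[-1.48, 1.35, 0.11], [-1.71, 1.57, 0.13], [-0.04, 0.03, 0.00]] + [[-0.00,  -0.0,  -0.00], [0.00,  0.00,  0.0], [0.00,  0.00,  0.0]]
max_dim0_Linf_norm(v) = 2.81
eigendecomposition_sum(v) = [[-2.56, 0.44, 2.15], [-0.80, 0.14, 0.67], [-0.8, 0.14, 0.67]] + [[-0.01,0.01,0.02],[-0.01,0.01,0.02],[-0.01,0.01,0.02]] + [[-0.01, -0.51, 0.54], [0.07, 2.67, -2.85], [-0.03, -1.14, 1.22]]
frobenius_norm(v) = 5.70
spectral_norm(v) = 4.80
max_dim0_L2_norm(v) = 3.96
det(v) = -0.14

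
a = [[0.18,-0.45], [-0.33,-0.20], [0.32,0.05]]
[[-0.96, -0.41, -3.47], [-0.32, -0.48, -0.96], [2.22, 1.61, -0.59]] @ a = [[-1.15, 0.34], [-0.21, 0.19], [-0.32, -1.35]]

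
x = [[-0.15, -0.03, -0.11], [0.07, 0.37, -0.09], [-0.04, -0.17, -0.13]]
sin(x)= [[-0.15, -0.03, -0.11],[0.07, 0.36, -0.09],[-0.04, -0.17, -0.13]]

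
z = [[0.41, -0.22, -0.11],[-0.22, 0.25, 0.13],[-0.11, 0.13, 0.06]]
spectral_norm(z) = 0.61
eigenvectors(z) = [[0.77, -0.64, -0.01], [-0.57, -0.68, -0.46], [-0.29, -0.36, 0.89]]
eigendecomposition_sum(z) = [[0.36, -0.27, -0.14], [-0.27, 0.20, 0.10], [-0.14, 0.10, 0.05]] + [[0.05, 0.05, 0.03],[0.05, 0.05, 0.03],[0.03, 0.03, 0.01]] + [[-0.0, -0.00, 0.0], [-0.00, -0.00, 0.0], [0.0, 0.0, -0.0]]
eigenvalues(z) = [0.61, 0.11, -0.01]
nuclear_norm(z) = 0.73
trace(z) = 0.72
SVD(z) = [[-0.77, -0.64, -0.01], [0.57, -0.68, -0.46], [0.29, -0.36, 0.89]] @ diag([0.6134202739738769, 0.11260237635515556, 0.006022650329032443]) @ [[-0.77, 0.57, 0.29], [-0.64, -0.68, -0.36], [0.01, 0.46, -0.89]]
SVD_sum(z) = [[0.36, -0.27, -0.14], [-0.27, 0.20, 0.1], [-0.14, 0.10, 0.05]] + [[0.05,0.05,0.03], [0.05,0.05,0.03], [0.03,0.03,0.01]] + [[-0.00, -0.0, 0.00], [-0.00, -0.00, 0.00], [0.0, 0.0, -0.00]]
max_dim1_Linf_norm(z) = 0.41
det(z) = -0.00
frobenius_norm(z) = 0.62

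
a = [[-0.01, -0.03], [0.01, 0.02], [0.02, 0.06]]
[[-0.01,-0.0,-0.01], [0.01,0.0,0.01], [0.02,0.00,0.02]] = a @[[-0.14,0.39,0.04], [0.37,-0.10,0.32]]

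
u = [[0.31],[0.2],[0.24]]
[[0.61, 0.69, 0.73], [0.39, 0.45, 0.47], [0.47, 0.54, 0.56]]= u@ [[1.97, 2.23, 2.35]]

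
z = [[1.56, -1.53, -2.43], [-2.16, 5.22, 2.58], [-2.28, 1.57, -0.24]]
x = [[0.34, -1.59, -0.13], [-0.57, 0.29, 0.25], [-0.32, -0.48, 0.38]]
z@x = [[2.18,-1.76,-1.51], [-4.54,3.71,2.57], [-1.59,4.2,0.60]]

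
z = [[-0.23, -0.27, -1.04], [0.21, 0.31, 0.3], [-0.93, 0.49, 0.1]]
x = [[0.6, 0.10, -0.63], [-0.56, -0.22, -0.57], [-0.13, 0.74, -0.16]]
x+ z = [[0.37, -0.17, -1.67], [-0.35, 0.09, -0.27], [-1.06, 1.23, -0.06]]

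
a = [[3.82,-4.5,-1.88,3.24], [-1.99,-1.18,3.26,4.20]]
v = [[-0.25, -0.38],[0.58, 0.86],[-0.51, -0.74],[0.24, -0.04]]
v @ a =[[-0.2, 1.57, -0.77, -2.41], [0.50, -3.62, 1.71, 5.49], [-0.48, 3.17, -1.45, -4.76], [1.00, -1.03, -0.58, 0.61]]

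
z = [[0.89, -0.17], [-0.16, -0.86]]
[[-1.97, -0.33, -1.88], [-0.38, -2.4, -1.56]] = z @ [[-2.06, 0.16, -1.70], [0.82, 2.76, 2.13]]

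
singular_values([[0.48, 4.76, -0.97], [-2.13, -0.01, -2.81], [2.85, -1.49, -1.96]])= [5.04, 3.59, 3.49]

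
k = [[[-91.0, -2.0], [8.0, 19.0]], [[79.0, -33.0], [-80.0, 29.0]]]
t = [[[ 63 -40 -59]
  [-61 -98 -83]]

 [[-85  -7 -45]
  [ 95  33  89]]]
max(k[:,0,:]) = 79.0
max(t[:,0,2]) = -45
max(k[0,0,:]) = -2.0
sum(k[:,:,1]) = 13.0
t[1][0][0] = -85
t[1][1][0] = 95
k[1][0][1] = -33.0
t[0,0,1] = -40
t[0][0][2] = -59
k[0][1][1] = 19.0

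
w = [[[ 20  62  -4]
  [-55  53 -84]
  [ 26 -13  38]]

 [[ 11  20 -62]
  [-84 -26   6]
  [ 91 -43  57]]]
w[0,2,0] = 26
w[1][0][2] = -62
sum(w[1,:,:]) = -30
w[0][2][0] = 26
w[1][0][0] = 11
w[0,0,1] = 62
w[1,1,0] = -84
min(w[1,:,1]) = -43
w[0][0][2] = -4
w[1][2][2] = 57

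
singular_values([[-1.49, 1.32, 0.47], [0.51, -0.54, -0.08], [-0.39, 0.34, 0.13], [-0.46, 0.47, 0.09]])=[2.33, 0.13, 0.0]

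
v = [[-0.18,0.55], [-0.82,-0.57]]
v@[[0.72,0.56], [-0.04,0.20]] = [[-0.15, 0.01], [-0.57, -0.57]]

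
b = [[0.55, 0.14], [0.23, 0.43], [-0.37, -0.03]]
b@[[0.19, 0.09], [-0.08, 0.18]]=[[0.09, 0.07], [0.01, 0.10], [-0.07, -0.04]]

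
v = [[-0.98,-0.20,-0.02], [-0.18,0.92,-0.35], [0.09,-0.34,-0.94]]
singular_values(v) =[1.0, 1.0, 1.0]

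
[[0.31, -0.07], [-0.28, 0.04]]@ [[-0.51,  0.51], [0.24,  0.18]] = [[-0.17, 0.15], [0.15, -0.14]]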